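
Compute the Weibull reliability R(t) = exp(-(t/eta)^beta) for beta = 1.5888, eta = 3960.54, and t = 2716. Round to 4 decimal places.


beta = 1.5888, eta = 3960.54, t = 2716
t/eta = 2716 / 3960.54 = 0.6858
(t/eta)^beta = 0.6858^1.5888 = 0.5492
R(t) = exp(-0.5492)
R(t) = 0.5774

0.5774


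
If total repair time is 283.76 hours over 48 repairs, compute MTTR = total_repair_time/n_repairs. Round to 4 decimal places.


total_repair_time = 283.76
n_repairs = 48
MTTR = 283.76 / 48
MTTR = 5.9117

5.9117


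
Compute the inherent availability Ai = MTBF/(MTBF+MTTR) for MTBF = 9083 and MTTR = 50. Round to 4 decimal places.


MTBF = 9083
MTTR = 50
MTBF + MTTR = 9133
Ai = 9083 / 9133
Ai = 0.9945

0.9945


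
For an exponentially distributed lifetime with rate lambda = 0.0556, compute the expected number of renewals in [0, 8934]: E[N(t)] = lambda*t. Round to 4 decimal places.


lambda = 0.0556
t = 8934
E[N(t)] = lambda * t
E[N(t)] = 0.0556 * 8934
E[N(t)] = 496.7304

496.7304


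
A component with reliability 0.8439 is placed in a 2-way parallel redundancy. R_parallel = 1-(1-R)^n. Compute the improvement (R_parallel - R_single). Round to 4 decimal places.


R_single = 0.8439, n = 2
1 - R_single = 0.1561
(1 - R_single)^n = 0.1561^2 = 0.0244
R_parallel = 1 - 0.0244 = 0.9756
Improvement = 0.9756 - 0.8439
Improvement = 0.1317

0.1317


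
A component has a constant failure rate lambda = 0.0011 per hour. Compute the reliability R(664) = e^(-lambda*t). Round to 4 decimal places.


lambda = 0.0011
t = 664
lambda * t = 0.7304
R(t) = e^(-0.7304)
R(t) = 0.4817

0.4817


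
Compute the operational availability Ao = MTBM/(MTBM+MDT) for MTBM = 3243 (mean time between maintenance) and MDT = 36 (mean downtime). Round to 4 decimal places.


MTBM = 3243
MDT = 36
MTBM + MDT = 3279
Ao = 3243 / 3279
Ao = 0.989

0.989


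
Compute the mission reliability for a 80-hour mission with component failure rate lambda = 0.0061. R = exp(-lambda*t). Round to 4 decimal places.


lambda = 0.0061
mission_time = 80
lambda * t = 0.0061 * 80 = 0.488
R = exp(-0.488)
R = 0.6139

0.6139


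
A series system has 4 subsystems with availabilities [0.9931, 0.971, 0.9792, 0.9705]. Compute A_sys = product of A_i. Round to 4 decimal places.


Subsystems: [0.9931, 0.971, 0.9792, 0.9705]
After subsystem 1 (A=0.9931): product = 0.9931
After subsystem 2 (A=0.971): product = 0.9643
After subsystem 3 (A=0.9792): product = 0.9442
After subsystem 4 (A=0.9705): product = 0.9164
A_sys = 0.9164

0.9164


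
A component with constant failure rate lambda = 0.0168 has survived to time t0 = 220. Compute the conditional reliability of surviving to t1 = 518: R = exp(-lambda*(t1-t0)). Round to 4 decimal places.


lambda = 0.0168
t0 = 220, t1 = 518
t1 - t0 = 298
lambda * (t1-t0) = 0.0168 * 298 = 5.0064
R = exp(-5.0064)
R = 0.0067

0.0067


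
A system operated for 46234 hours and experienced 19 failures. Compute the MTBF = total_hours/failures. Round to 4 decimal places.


total_hours = 46234
failures = 19
MTBF = 46234 / 19
MTBF = 2433.3684

2433.3684


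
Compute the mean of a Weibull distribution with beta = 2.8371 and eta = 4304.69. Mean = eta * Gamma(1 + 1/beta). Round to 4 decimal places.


beta = 2.8371, eta = 4304.69
1/beta = 0.3525
1 + 1/beta = 1.3525
Gamma(1.3525) = 0.8909
Mean = 4304.69 * 0.8909
Mean = 3835.0628

3835.0628


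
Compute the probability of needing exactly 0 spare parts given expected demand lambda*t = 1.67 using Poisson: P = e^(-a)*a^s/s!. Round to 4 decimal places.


a = 1.67, s = 0
e^(-a) = e^(-1.67) = 0.1882
a^s = 1.67^0 = 1.0
s! = 1
P = 0.1882 * 1.0 / 1
P = 0.1882

0.1882


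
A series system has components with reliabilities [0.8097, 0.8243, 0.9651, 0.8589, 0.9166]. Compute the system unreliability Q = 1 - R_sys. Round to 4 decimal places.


Components: [0.8097, 0.8243, 0.9651, 0.8589, 0.9166]
After component 1: product = 0.8097
After component 2: product = 0.6674
After component 3: product = 0.6441
After component 4: product = 0.5533
After component 5: product = 0.5071
R_sys = 0.5071
Q = 1 - 0.5071 = 0.4929

0.4929


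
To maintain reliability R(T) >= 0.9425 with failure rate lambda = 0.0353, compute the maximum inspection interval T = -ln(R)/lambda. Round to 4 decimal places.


R_target = 0.9425
lambda = 0.0353
-ln(0.9425) = 0.0592
T = 0.0592 / 0.0353
T = 1.6776

1.6776


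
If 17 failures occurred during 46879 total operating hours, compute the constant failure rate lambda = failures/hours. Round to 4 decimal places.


failures = 17
total_hours = 46879
lambda = 17 / 46879
lambda = 0.0004

0.0004


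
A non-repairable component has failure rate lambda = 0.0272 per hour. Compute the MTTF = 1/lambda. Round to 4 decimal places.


lambda = 0.0272
MTTF = 1 / 0.0272
MTTF = 36.7647

36.7647


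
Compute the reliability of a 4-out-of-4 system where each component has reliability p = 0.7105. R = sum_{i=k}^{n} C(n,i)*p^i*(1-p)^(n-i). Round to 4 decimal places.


k = 4, n = 4, p = 0.7105
i=4: C(4,4)=1 * 0.7105^4 * 0.2895^0 = 0.2548
R = sum of terms = 0.2548

0.2548


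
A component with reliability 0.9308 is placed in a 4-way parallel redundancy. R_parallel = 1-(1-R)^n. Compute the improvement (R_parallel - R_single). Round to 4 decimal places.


R_single = 0.9308, n = 4
1 - R_single = 0.0692
(1 - R_single)^n = 0.0692^4 = 0.0
R_parallel = 1 - 0.0 = 1.0
Improvement = 1.0 - 0.9308
Improvement = 0.0692

0.0692


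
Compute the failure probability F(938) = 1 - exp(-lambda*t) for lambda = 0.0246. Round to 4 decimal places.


lambda = 0.0246, t = 938
lambda * t = 23.0748
exp(-23.0748) = 0.0
F(t) = 1 - 0.0
F(t) = 1.0

1.0


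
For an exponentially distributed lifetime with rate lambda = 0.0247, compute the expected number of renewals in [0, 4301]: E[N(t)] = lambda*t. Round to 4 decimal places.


lambda = 0.0247
t = 4301
E[N(t)] = lambda * t
E[N(t)] = 0.0247 * 4301
E[N(t)] = 106.2347

106.2347


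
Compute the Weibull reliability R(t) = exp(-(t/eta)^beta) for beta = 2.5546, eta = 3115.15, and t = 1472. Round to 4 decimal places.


beta = 2.5546, eta = 3115.15, t = 1472
t/eta = 1472 / 3115.15 = 0.4725
(t/eta)^beta = 0.4725^2.5546 = 0.1473
R(t) = exp(-0.1473)
R(t) = 0.863

0.863


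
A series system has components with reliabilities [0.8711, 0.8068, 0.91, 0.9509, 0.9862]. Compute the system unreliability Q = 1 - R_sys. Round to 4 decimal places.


Components: [0.8711, 0.8068, 0.91, 0.9509, 0.9862]
After component 1: product = 0.8711
After component 2: product = 0.7028
After component 3: product = 0.6396
After component 4: product = 0.6081
After component 5: product = 0.5998
R_sys = 0.5998
Q = 1 - 0.5998 = 0.4002

0.4002


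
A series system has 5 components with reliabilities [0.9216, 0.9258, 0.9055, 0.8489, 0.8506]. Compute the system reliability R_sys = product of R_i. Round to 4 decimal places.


Components: [0.9216, 0.9258, 0.9055, 0.8489, 0.8506]
After component 1 (R=0.9216): product = 0.9216
After component 2 (R=0.9258): product = 0.8532
After component 3 (R=0.9055): product = 0.7726
After component 4 (R=0.8489): product = 0.6559
After component 5 (R=0.8506): product = 0.5579
R_sys = 0.5579

0.5579


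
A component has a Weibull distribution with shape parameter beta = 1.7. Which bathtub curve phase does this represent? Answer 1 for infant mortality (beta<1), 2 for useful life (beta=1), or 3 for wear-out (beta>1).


beta = 1.7
Compare beta to 1:
beta < 1 => infant mortality (phase 1)
beta = 1 => useful life (phase 2)
beta > 1 => wear-out (phase 3)
Since beta = 1.7, this is wear-out (increasing failure rate)
Phase = 3

3


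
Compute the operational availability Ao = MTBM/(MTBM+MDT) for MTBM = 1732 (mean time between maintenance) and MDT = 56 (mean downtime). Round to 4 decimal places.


MTBM = 1732
MDT = 56
MTBM + MDT = 1788
Ao = 1732 / 1788
Ao = 0.9687

0.9687


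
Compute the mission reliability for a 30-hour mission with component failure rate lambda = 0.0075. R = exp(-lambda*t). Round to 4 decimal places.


lambda = 0.0075
mission_time = 30
lambda * t = 0.0075 * 30 = 0.225
R = exp(-0.225)
R = 0.7985

0.7985


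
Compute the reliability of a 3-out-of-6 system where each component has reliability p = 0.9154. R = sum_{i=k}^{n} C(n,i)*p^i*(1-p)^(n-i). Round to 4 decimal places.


k = 3, n = 6, p = 0.9154
i=3: C(6,3)=20 * 0.9154^3 * 0.0846^3 = 0.0093
i=4: C(6,4)=15 * 0.9154^4 * 0.0846^2 = 0.0754
i=5: C(6,5)=6 * 0.9154^5 * 0.0846^1 = 0.3263
i=6: C(6,6)=1 * 0.9154^6 * 0.0846^0 = 0.5884
R = sum of terms = 0.9993

0.9993


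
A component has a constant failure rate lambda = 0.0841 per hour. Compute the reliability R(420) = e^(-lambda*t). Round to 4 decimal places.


lambda = 0.0841
t = 420
lambda * t = 35.322
R(t) = e^(-35.322)
R(t) = 0.0

0.0


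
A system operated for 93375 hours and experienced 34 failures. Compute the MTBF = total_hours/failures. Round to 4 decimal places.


total_hours = 93375
failures = 34
MTBF = 93375 / 34
MTBF = 2746.3235

2746.3235


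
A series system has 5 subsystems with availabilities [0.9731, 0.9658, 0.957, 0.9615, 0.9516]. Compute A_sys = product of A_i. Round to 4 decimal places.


Subsystems: [0.9731, 0.9658, 0.957, 0.9615, 0.9516]
After subsystem 1 (A=0.9731): product = 0.9731
After subsystem 2 (A=0.9658): product = 0.9398
After subsystem 3 (A=0.957): product = 0.8994
After subsystem 4 (A=0.9615): product = 0.8648
After subsystem 5 (A=0.9516): product = 0.8229
A_sys = 0.8229

0.8229


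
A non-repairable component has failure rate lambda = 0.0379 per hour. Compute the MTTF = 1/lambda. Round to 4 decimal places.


lambda = 0.0379
MTTF = 1 / 0.0379
MTTF = 26.3852

26.3852


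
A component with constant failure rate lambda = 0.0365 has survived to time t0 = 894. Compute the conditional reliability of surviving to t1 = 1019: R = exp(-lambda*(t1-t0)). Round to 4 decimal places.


lambda = 0.0365
t0 = 894, t1 = 1019
t1 - t0 = 125
lambda * (t1-t0) = 0.0365 * 125 = 4.5625
R = exp(-4.5625)
R = 0.0104

0.0104


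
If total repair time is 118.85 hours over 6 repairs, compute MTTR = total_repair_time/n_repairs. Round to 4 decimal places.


total_repair_time = 118.85
n_repairs = 6
MTTR = 118.85 / 6
MTTR = 19.8083

19.8083


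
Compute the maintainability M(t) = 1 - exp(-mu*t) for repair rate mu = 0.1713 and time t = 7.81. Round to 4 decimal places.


mu = 0.1713, t = 7.81
mu * t = 0.1713 * 7.81 = 1.3379
exp(-1.3379) = 0.2624
M(t) = 1 - 0.2624
M(t) = 0.7376

0.7376


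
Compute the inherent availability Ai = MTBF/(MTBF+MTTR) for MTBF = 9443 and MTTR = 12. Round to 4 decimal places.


MTBF = 9443
MTTR = 12
MTBF + MTTR = 9455
Ai = 9443 / 9455
Ai = 0.9987

0.9987


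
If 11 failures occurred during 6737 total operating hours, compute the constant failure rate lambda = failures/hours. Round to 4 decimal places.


failures = 11
total_hours = 6737
lambda = 11 / 6737
lambda = 0.0016

0.0016


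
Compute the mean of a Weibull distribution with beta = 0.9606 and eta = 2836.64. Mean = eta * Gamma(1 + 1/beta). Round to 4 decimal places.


beta = 0.9606, eta = 2836.64
1/beta = 1.041
1 + 1/beta = 2.041
Gamma(2.041) = 1.018
Mean = 2836.64 * 1.018
Mean = 2887.8119

2887.8119


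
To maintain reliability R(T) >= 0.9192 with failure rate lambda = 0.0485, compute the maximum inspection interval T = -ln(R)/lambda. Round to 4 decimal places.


R_target = 0.9192
lambda = 0.0485
-ln(0.9192) = 0.0843
T = 0.0843 / 0.0485
T = 1.7371

1.7371


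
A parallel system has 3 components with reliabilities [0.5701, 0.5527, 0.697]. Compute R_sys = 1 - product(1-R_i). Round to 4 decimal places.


Components: [0.5701, 0.5527, 0.697]
(1 - 0.5701) = 0.4299, running product = 0.4299
(1 - 0.5527) = 0.4473, running product = 0.1923
(1 - 0.697) = 0.303, running product = 0.0583
Product of (1-R_i) = 0.0583
R_sys = 1 - 0.0583 = 0.9417

0.9417


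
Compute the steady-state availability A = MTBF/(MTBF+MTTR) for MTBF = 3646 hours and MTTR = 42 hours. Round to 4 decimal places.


MTBF = 3646
MTTR = 42
MTBF + MTTR = 3688
A = 3646 / 3688
A = 0.9886

0.9886


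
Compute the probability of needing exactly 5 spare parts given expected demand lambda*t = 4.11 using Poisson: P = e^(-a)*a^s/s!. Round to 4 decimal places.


a = 4.11, s = 5
e^(-a) = e^(-4.11) = 0.0164
a^s = 4.11^5 = 1172.7599
s! = 120
P = 0.0164 * 1172.7599 / 120
P = 0.1604

0.1604


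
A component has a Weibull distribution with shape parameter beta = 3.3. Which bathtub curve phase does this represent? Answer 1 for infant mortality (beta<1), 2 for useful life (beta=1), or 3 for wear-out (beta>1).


beta = 3.3
Compare beta to 1:
beta < 1 => infant mortality (phase 1)
beta = 1 => useful life (phase 2)
beta > 1 => wear-out (phase 3)
Since beta = 3.3, this is wear-out (increasing failure rate)
Phase = 3

3


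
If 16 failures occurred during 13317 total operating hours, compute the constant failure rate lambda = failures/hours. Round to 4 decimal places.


failures = 16
total_hours = 13317
lambda = 16 / 13317
lambda = 0.0012

0.0012


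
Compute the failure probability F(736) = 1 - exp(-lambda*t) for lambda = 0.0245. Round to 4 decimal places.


lambda = 0.0245, t = 736
lambda * t = 18.032
exp(-18.032) = 0.0
F(t) = 1 - 0.0
F(t) = 1.0

1.0


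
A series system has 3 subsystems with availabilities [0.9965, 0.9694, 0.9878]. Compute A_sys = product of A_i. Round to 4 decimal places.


Subsystems: [0.9965, 0.9694, 0.9878]
After subsystem 1 (A=0.9965): product = 0.9965
After subsystem 2 (A=0.9694): product = 0.966
After subsystem 3 (A=0.9878): product = 0.9542
A_sys = 0.9542

0.9542


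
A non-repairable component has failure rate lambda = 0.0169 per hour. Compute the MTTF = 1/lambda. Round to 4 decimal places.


lambda = 0.0169
MTTF = 1 / 0.0169
MTTF = 59.1716

59.1716


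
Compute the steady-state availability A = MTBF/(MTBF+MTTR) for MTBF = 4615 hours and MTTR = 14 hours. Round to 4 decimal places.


MTBF = 4615
MTTR = 14
MTBF + MTTR = 4629
A = 4615 / 4629
A = 0.997

0.997


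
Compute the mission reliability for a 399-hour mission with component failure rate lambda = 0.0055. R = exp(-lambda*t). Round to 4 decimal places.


lambda = 0.0055
mission_time = 399
lambda * t = 0.0055 * 399 = 2.1945
R = exp(-2.1945)
R = 0.1114

0.1114


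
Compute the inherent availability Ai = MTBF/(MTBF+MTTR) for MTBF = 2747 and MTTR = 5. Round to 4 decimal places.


MTBF = 2747
MTTR = 5
MTBF + MTTR = 2752
Ai = 2747 / 2752
Ai = 0.9982

0.9982


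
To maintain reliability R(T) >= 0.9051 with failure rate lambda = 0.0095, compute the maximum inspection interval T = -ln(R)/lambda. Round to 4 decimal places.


R_target = 0.9051
lambda = 0.0095
-ln(0.9051) = 0.0997
T = 0.0997 / 0.0095
T = 10.4958

10.4958


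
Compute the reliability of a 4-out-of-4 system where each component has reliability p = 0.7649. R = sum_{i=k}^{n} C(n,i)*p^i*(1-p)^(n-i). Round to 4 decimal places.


k = 4, n = 4, p = 0.7649
i=4: C(4,4)=1 * 0.7649^4 * 0.2351^0 = 0.3423
R = sum of terms = 0.3423

0.3423


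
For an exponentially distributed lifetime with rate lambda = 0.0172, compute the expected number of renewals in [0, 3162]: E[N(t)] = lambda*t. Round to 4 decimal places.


lambda = 0.0172
t = 3162
E[N(t)] = lambda * t
E[N(t)] = 0.0172 * 3162
E[N(t)] = 54.3864

54.3864


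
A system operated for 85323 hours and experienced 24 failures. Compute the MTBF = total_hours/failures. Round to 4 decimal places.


total_hours = 85323
failures = 24
MTBF = 85323 / 24
MTBF = 3555.125

3555.125


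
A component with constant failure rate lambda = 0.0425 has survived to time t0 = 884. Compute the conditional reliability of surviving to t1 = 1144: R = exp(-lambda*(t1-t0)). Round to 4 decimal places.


lambda = 0.0425
t0 = 884, t1 = 1144
t1 - t0 = 260
lambda * (t1-t0) = 0.0425 * 260 = 11.05
R = exp(-11.05)
R = 0.0

0.0


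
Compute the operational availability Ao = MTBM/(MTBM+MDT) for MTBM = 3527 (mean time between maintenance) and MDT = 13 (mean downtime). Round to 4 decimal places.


MTBM = 3527
MDT = 13
MTBM + MDT = 3540
Ao = 3527 / 3540
Ao = 0.9963

0.9963


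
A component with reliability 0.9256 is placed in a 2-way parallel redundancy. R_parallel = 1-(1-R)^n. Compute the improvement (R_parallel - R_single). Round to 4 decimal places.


R_single = 0.9256, n = 2
1 - R_single = 0.0744
(1 - R_single)^n = 0.0744^2 = 0.0055
R_parallel = 1 - 0.0055 = 0.9945
Improvement = 0.9945 - 0.9256
Improvement = 0.0689

0.0689


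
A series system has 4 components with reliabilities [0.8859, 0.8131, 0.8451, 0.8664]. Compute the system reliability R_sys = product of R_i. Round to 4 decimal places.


Components: [0.8859, 0.8131, 0.8451, 0.8664]
After component 1 (R=0.8859): product = 0.8859
After component 2 (R=0.8131): product = 0.7203
After component 3 (R=0.8451): product = 0.6087
After component 4 (R=0.8664): product = 0.5274
R_sys = 0.5274

0.5274


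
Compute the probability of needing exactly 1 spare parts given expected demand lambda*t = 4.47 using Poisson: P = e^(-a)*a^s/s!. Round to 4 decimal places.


a = 4.47, s = 1
e^(-a) = e^(-4.47) = 0.0114
a^s = 4.47^1 = 4.47
s! = 1
P = 0.0114 * 4.47 / 1
P = 0.0512

0.0512


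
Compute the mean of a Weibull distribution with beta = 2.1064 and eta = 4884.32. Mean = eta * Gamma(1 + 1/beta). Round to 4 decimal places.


beta = 2.1064, eta = 4884.32
1/beta = 0.4747
1 + 1/beta = 1.4747
Gamma(1.4747) = 0.8857
Mean = 4884.32 * 0.8857
Mean = 4325.9278

4325.9278


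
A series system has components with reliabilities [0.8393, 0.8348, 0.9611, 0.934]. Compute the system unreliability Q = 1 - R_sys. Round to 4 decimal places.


Components: [0.8393, 0.8348, 0.9611, 0.934]
After component 1: product = 0.8393
After component 2: product = 0.7006
After component 3: product = 0.6734
After component 4: product = 0.6289
R_sys = 0.6289
Q = 1 - 0.6289 = 0.3711

0.3711


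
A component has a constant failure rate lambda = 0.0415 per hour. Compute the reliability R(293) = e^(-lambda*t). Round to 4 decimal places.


lambda = 0.0415
t = 293
lambda * t = 12.1595
R(t) = e^(-12.1595)
R(t) = 0.0

0.0


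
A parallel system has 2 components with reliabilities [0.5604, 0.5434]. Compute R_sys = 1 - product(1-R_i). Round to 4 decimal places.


Components: [0.5604, 0.5434]
(1 - 0.5604) = 0.4396, running product = 0.4396
(1 - 0.5434) = 0.4566, running product = 0.2007
Product of (1-R_i) = 0.2007
R_sys = 1 - 0.2007 = 0.7993

0.7993


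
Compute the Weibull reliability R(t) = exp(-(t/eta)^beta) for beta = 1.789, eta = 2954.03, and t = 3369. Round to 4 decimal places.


beta = 1.789, eta = 2954.03, t = 3369
t/eta = 3369 / 2954.03 = 1.1405
(t/eta)^beta = 1.1405^1.789 = 1.2651
R(t) = exp(-1.2651)
R(t) = 0.2822

0.2822


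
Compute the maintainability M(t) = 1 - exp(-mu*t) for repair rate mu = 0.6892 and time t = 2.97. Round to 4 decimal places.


mu = 0.6892, t = 2.97
mu * t = 0.6892 * 2.97 = 2.0469
exp(-2.0469) = 0.1291
M(t) = 1 - 0.1291
M(t) = 0.8709

0.8709


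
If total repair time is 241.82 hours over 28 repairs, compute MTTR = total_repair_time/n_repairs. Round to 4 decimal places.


total_repair_time = 241.82
n_repairs = 28
MTTR = 241.82 / 28
MTTR = 8.6364

8.6364


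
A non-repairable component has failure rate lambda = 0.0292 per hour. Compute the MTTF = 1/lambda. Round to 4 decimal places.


lambda = 0.0292
MTTF = 1 / 0.0292
MTTF = 34.2466

34.2466


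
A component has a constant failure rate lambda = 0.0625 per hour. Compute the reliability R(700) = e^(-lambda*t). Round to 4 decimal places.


lambda = 0.0625
t = 700
lambda * t = 43.75
R(t) = e^(-43.75)
R(t) = 0.0

0.0


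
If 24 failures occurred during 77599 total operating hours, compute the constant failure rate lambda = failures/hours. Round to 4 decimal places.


failures = 24
total_hours = 77599
lambda = 24 / 77599
lambda = 0.0003

0.0003


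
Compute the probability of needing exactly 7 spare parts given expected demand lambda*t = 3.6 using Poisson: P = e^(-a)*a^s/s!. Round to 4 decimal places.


a = 3.6, s = 7
e^(-a) = e^(-3.6) = 0.0273
a^s = 3.6^7 = 7836.4164
s! = 5040
P = 0.0273 * 7836.4164 / 5040
P = 0.0425

0.0425


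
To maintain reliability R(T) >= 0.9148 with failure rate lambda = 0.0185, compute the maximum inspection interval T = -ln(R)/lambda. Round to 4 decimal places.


R_target = 0.9148
lambda = 0.0185
-ln(0.9148) = 0.089
T = 0.089 / 0.0185
T = 4.8135

4.8135


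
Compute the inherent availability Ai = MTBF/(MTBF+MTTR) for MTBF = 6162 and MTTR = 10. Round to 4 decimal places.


MTBF = 6162
MTTR = 10
MTBF + MTTR = 6172
Ai = 6162 / 6172
Ai = 0.9984

0.9984


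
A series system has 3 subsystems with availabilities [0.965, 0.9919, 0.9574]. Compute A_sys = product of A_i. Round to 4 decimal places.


Subsystems: [0.965, 0.9919, 0.9574]
After subsystem 1 (A=0.965): product = 0.965
After subsystem 2 (A=0.9919): product = 0.9572
After subsystem 3 (A=0.9574): product = 0.9164
A_sys = 0.9164

0.9164


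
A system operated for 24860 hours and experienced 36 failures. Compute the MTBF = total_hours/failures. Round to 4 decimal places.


total_hours = 24860
failures = 36
MTBF = 24860 / 36
MTBF = 690.5556

690.5556


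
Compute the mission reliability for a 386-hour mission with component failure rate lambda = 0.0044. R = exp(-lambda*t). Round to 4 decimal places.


lambda = 0.0044
mission_time = 386
lambda * t = 0.0044 * 386 = 1.6984
R = exp(-1.6984)
R = 0.183

0.183


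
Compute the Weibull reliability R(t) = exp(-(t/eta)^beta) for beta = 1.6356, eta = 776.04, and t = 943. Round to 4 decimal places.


beta = 1.6356, eta = 776.04, t = 943
t/eta = 943 / 776.04 = 1.2151
(t/eta)^beta = 1.2151^1.6356 = 1.3754
R(t) = exp(-1.3754)
R(t) = 0.2527

0.2527


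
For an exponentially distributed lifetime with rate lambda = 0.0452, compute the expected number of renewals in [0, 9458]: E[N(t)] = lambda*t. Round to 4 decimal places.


lambda = 0.0452
t = 9458
E[N(t)] = lambda * t
E[N(t)] = 0.0452 * 9458
E[N(t)] = 427.5016

427.5016


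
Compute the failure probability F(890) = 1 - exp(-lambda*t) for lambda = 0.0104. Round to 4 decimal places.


lambda = 0.0104, t = 890
lambda * t = 9.256
exp(-9.256) = 0.0001
F(t) = 1 - 0.0001
F(t) = 0.9999

0.9999


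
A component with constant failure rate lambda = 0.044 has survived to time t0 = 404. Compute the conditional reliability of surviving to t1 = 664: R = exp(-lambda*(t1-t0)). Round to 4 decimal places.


lambda = 0.044
t0 = 404, t1 = 664
t1 - t0 = 260
lambda * (t1-t0) = 0.044 * 260 = 11.44
R = exp(-11.44)
R = 0.0

0.0


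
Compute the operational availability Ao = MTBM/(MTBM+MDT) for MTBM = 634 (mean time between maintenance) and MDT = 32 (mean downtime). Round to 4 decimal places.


MTBM = 634
MDT = 32
MTBM + MDT = 666
Ao = 634 / 666
Ao = 0.952

0.952


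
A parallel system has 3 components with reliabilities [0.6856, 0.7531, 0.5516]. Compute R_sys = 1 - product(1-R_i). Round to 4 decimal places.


Components: [0.6856, 0.7531, 0.5516]
(1 - 0.6856) = 0.3144, running product = 0.3144
(1 - 0.7531) = 0.2469, running product = 0.0776
(1 - 0.5516) = 0.4484, running product = 0.0348
Product of (1-R_i) = 0.0348
R_sys = 1 - 0.0348 = 0.9652

0.9652


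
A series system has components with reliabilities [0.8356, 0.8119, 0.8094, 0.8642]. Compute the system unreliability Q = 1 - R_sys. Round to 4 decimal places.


Components: [0.8356, 0.8119, 0.8094, 0.8642]
After component 1: product = 0.8356
After component 2: product = 0.6784
After component 3: product = 0.5491
After component 4: product = 0.4745
R_sys = 0.4745
Q = 1 - 0.4745 = 0.5255

0.5255


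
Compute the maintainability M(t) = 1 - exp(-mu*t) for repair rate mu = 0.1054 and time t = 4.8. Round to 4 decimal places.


mu = 0.1054, t = 4.8
mu * t = 0.1054 * 4.8 = 0.5059
exp(-0.5059) = 0.603
M(t) = 1 - 0.603
M(t) = 0.397

0.397


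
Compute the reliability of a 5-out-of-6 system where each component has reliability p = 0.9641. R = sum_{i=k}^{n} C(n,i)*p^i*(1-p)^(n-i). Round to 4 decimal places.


k = 5, n = 6, p = 0.9641
i=5: C(6,5)=6 * 0.9641^5 * 0.0359^1 = 0.1794
i=6: C(6,6)=1 * 0.9641^6 * 0.0359^0 = 0.803
R = sum of terms = 0.9824

0.9824


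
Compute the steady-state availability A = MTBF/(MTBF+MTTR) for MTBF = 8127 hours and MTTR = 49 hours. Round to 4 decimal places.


MTBF = 8127
MTTR = 49
MTBF + MTTR = 8176
A = 8127 / 8176
A = 0.994

0.994


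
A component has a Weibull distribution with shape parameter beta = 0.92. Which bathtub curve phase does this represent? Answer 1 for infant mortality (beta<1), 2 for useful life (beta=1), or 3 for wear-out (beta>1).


beta = 0.92
Compare beta to 1:
beta < 1 => infant mortality (phase 1)
beta = 1 => useful life (phase 2)
beta > 1 => wear-out (phase 3)
Since beta = 0.92, this is infant mortality (decreasing failure rate)
Phase = 1

1


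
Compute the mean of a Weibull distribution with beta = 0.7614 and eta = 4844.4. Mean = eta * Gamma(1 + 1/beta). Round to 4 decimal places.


beta = 0.7614, eta = 4844.4
1/beta = 1.3134
1 + 1/beta = 2.3134
Gamma(2.3134) = 1.1762
Mean = 4844.4 * 1.1762
Mean = 5697.821

5697.821


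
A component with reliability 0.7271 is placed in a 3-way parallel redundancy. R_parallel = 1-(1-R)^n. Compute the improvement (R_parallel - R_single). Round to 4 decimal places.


R_single = 0.7271, n = 3
1 - R_single = 0.2729
(1 - R_single)^n = 0.2729^3 = 0.0203
R_parallel = 1 - 0.0203 = 0.9797
Improvement = 0.9797 - 0.7271
Improvement = 0.2526

0.2526


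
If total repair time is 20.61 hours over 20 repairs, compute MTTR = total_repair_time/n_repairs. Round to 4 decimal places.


total_repair_time = 20.61
n_repairs = 20
MTTR = 20.61 / 20
MTTR = 1.0305

1.0305


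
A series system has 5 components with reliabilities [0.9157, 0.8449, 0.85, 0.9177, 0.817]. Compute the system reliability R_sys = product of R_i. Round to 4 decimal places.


Components: [0.9157, 0.8449, 0.85, 0.9177, 0.817]
After component 1 (R=0.9157): product = 0.9157
After component 2 (R=0.8449): product = 0.7737
After component 3 (R=0.85): product = 0.6576
After component 4 (R=0.9177): product = 0.6035
After component 5 (R=0.817): product = 0.4931
R_sys = 0.4931

0.4931


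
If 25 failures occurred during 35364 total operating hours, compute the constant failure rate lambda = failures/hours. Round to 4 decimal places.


failures = 25
total_hours = 35364
lambda = 25 / 35364
lambda = 0.0007

0.0007


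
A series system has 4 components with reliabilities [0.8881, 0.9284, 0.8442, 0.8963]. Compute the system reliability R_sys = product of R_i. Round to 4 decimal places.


Components: [0.8881, 0.9284, 0.8442, 0.8963]
After component 1 (R=0.8881): product = 0.8881
After component 2 (R=0.9284): product = 0.8245
After component 3 (R=0.8442): product = 0.6961
After component 4 (R=0.8963): product = 0.6239
R_sys = 0.6239

0.6239


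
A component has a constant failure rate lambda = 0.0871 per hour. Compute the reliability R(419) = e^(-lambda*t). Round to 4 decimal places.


lambda = 0.0871
t = 419
lambda * t = 36.4949
R(t) = e^(-36.4949)
R(t) = 0.0

0.0


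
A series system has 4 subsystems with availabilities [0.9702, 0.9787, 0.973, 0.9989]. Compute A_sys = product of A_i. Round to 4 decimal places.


Subsystems: [0.9702, 0.9787, 0.973, 0.9989]
After subsystem 1 (A=0.9702): product = 0.9702
After subsystem 2 (A=0.9787): product = 0.9495
After subsystem 3 (A=0.973): product = 0.9239
After subsystem 4 (A=0.9989): product = 0.9229
A_sys = 0.9229

0.9229


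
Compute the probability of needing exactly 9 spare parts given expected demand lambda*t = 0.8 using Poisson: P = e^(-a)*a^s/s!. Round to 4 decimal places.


a = 0.8, s = 9
e^(-a) = e^(-0.8) = 0.4493
a^s = 0.8^9 = 0.1342
s! = 362880
P = 0.4493 * 0.1342 / 362880
P = 0.0

0.0


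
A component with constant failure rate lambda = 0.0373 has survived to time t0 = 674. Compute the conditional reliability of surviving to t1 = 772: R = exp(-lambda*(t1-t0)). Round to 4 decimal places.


lambda = 0.0373
t0 = 674, t1 = 772
t1 - t0 = 98
lambda * (t1-t0) = 0.0373 * 98 = 3.6554
R = exp(-3.6554)
R = 0.0259

0.0259


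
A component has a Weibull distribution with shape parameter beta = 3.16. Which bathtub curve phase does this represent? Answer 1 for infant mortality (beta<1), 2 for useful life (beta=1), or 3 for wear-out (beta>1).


beta = 3.16
Compare beta to 1:
beta < 1 => infant mortality (phase 1)
beta = 1 => useful life (phase 2)
beta > 1 => wear-out (phase 3)
Since beta = 3.16, this is wear-out (increasing failure rate)
Phase = 3

3


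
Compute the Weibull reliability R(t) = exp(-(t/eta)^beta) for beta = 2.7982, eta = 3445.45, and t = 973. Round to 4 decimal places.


beta = 2.7982, eta = 3445.45, t = 973
t/eta = 973 / 3445.45 = 0.2824
(t/eta)^beta = 0.2824^2.7982 = 0.0291
R(t) = exp(-0.0291)
R(t) = 0.9714

0.9714


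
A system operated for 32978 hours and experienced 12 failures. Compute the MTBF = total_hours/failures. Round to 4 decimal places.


total_hours = 32978
failures = 12
MTBF = 32978 / 12
MTBF = 2748.1667

2748.1667


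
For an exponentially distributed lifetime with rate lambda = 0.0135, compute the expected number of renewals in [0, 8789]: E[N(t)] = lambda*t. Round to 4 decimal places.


lambda = 0.0135
t = 8789
E[N(t)] = lambda * t
E[N(t)] = 0.0135 * 8789
E[N(t)] = 118.6515

118.6515


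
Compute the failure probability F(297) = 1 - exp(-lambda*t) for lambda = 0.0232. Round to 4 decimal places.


lambda = 0.0232, t = 297
lambda * t = 6.8904
exp(-6.8904) = 0.001
F(t) = 1 - 0.001
F(t) = 0.999

0.999


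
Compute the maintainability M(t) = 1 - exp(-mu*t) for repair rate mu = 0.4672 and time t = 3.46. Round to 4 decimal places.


mu = 0.4672, t = 3.46
mu * t = 0.4672 * 3.46 = 1.6165
exp(-1.6165) = 0.1986
M(t) = 1 - 0.1986
M(t) = 0.8014

0.8014


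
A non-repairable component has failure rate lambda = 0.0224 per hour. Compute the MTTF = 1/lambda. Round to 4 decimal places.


lambda = 0.0224
MTTF = 1 / 0.0224
MTTF = 44.6429

44.6429


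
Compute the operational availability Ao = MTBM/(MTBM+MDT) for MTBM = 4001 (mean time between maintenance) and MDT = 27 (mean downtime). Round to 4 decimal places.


MTBM = 4001
MDT = 27
MTBM + MDT = 4028
Ao = 4001 / 4028
Ao = 0.9933

0.9933


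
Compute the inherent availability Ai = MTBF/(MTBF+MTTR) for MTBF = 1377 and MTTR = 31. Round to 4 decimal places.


MTBF = 1377
MTTR = 31
MTBF + MTTR = 1408
Ai = 1377 / 1408
Ai = 0.978

0.978


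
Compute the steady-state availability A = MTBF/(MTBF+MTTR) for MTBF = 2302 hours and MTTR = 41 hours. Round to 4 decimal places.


MTBF = 2302
MTTR = 41
MTBF + MTTR = 2343
A = 2302 / 2343
A = 0.9825

0.9825


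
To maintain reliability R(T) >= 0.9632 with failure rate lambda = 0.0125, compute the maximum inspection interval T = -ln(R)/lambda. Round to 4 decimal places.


R_target = 0.9632
lambda = 0.0125
-ln(0.9632) = 0.0375
T = 0.0375 / 0.0125
T = 2.9995

2.9995


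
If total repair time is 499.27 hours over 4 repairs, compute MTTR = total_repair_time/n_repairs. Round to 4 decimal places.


total_repair_time = 499.27
n_repairs = 4
MTTR = 499.27 / 4
MTTR = 124.8175

124.8175


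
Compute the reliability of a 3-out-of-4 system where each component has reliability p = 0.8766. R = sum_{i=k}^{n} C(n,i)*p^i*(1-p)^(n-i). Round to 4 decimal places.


k = 3, n = 4, p = 0.8766
i=3: C(4,3)=4 * 0.8766^3 * 0.1234^1 = 0.3325
i=4: C(4,4)=1 * 0.8766^4 * 0.1234^0 = 0.5905
R = sum of terms = 0.923

0.923


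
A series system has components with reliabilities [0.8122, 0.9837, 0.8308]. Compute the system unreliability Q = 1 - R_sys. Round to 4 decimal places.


Components: [0.8122, 0.9837, 0.8308]
After component 1: product = 0.8122
After component 2: product = 0.799
After component 3: product = 0.6638
R_sys = 0.6638
Q = 1 - 0.6638 = 0.3362

0.3362


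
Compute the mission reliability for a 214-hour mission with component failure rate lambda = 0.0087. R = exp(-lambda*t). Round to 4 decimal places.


lambda = 0.0087
mission_time = 214
lambda * t = 0.0087 * 214 = 1.8618
R = exp(-1.8618)
R = 0.1554

0.1554


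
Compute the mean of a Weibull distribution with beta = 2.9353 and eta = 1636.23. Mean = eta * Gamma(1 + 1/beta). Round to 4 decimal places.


beta = 2.9353, eta = 1636.23
1/beta = 0.3407
1 + 1/beta = 1.3407
Gamma(1.3407) = 0.8921
Mean = 1636.23 * 0.8921
Mean = 1459.7462

1459.7462


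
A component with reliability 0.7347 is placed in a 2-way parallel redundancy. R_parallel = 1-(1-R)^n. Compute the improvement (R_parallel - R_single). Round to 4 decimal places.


R_single = 0.7347, n = 2
1 - R_single = 0.2653
(1 - R_single)^n = 0.2653^2 = 0.0704
R_parallel = 1 - 0.0704 = 0.9296
Improvement = 0.9296 - 0.7347
Improvement = 0.1949

0.1949


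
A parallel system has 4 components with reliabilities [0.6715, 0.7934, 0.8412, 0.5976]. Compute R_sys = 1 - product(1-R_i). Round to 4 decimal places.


Components: [0.6715, 0.7934, 0.8412, 0.5976]
(1 - 0.6715) = 0.3285, running product = 0.3285
(1 - 0.7934) = 0.2066, running product = 0.0679
(1 - 0.8412) = 0.1588, running product = 0.0108
(1 - 0.5976) = 0.4024, running product = 0.0043
Product of (1-R_i) = 0.0043
R_sys = 1 - 0.0043 = 0.9957

0.9957


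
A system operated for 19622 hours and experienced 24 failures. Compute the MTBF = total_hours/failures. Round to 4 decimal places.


total_hours = 19622
failures = 24
MTBF = 19622 / 24
MTBF = 817.5833

817.5833


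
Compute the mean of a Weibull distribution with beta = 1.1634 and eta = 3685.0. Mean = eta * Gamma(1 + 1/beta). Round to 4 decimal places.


beta = 1.1634, eta = 3685.0
1/beta = 0.8595
1 + 1/beta = 1.8595
Gamma(1.8595) = 0.9485
Mean = 3685.0 * 0.9485
Mean = 3495.3951

3495.3951


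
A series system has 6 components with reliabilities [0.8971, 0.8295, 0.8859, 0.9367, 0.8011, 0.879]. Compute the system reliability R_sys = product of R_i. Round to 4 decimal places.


Components: [0.8971, 0.8295, 0.8859, 0.9367, 0.8011, 0.879]
After component 1 (R=0.8971): product = 0.8971
After component 2 (R=0.8295): product = 0.7441
After component 3 (R=0.8859): product = 0.6592
After component 4 (R=0.9367): product = 0.6175
After component 5 (R=0.8011): product = 0.4947
After component 6 (R=0.879): product = 0.4348
R_sys = 0.4348

0.4348


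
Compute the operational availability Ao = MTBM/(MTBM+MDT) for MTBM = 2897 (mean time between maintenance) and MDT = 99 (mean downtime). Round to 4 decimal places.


MTBM = 2897
MDT = 99
MTBM + MDT = 2996
Ao = 2897 / 2996
Ao = 0.967

0.967


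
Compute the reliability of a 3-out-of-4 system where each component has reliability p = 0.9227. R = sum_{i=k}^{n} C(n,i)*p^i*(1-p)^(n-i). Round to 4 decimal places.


k = 3, n = 4, p = 0.9227
i=3: C(4,3)=4 * 0.9227^3 * 0.0773^1 = 0.2429
i=4: C(4,4)=1 * 0.9227^4 * 0.0773^0 = 0.7248
R = sum of terms = 0.9677

0.9677


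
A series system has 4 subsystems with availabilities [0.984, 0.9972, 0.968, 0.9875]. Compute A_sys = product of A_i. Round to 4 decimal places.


Subsystems: [0.984, 0.9972, 0.968, 0.9875]
After subsystem 1 (A=0.984): product = 0.984
After subsystem 2 (A=0.9972): product = 0.9812
After subsystem 3 (A=0.968): product = 0.9498
After subsystem 4 (A=0.9875): product = 0.938
A_sys = 0.938

0.938


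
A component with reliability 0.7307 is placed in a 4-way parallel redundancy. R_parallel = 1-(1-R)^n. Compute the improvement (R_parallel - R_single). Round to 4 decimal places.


R_single = 0.7307, n = 4
1 - R_single = 0.2693
(1 - R_single)^n = 0.2693^4 = 0.0053
R_parallel = 1 - 0.0053 = 0.9947
Improvement = 0.9947 - 0.7307
Improvement = 0.264

0.264


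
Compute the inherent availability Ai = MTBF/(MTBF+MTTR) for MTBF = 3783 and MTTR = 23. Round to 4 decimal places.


MTBF = 3783
MTTR = 23
MTBF + MTTR = 3806
Ai = 3783 / 3806
Ai = 0.994

0.994


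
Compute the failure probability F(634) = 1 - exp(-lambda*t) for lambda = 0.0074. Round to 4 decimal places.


lambda = 0.0074, t = 634
lambda * t = 4.6916
exp(-4.6916) = 0.0092
F(t) = 1 - 0.0092
F(t) = 0.9908

0.9908


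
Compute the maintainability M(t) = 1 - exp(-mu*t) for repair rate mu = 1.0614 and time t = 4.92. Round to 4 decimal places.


mu = 1.0614, t = 4.92
mu * t = 1.0614 * 4.92 = 5.2221
exp(-5.2221) = 0.0054
M(t) = 1 - 0.0054
M(t) = 0.9946

0.9946


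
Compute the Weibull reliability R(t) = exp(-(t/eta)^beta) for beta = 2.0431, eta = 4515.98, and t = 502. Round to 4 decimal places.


beta = 2.0431, eta = 4515.98, t = 502
t/eta = 502 / 4515.98 = 0.1112
(t/eta)^beta = 0.1112^2.0431 = 0.0112
R(t) = exp(-0.0112)
R(t) = 0.9888

0.9888


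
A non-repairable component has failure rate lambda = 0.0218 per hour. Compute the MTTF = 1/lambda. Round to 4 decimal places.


lambda = 0.0218
MTTF = 1 / 0.0218
MTTF = 45.8716

45.8716


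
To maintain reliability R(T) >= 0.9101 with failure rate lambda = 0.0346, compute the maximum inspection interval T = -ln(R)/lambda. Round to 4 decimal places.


R_target = 0.9101
lambda = 0.0346
-ln(0.9101) = 0.0942
T = 0.0942 / 0.0346
T = 2.7226

2.7226


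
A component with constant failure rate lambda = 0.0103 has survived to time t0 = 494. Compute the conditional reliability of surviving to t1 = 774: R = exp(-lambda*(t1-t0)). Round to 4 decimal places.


lambda = 0.0103
t0 = 494, t1 = 774
t1 - t0 = 280
lambda * (t1-t0) = 0.0103 * 280 = 2.884
R = exp(-2.884)
R = 0.0559

0.0559


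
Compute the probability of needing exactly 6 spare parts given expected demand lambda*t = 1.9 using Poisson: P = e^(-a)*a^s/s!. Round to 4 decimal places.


a = 1.9, s = 6
e^(-a) = e^(-1.9) = 0.1496
a^s = 1.9^6 = 47.0459
s! = 720
P = 0.1496 * 47.0459 / 720
P = 0.0098

0.0098


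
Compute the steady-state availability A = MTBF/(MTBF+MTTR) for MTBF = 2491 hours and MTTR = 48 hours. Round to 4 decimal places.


MTBF = 2491
MTTR = 48
MTBF + MTTR = 2539
A = 2491 / 2539
A = 0.9811

0.9811


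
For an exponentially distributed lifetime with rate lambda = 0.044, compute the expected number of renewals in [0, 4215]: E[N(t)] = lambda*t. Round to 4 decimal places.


lambda = 0.044
t = 4215
E[N(t)] = lambda * t
E[N(t)] = 0.044 * 4215
E[N(t)] = 185.46

185.46


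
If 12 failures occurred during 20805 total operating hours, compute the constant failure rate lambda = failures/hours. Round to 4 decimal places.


failures = 12
total_hours = 20805
lambda = 12 / 20805
lambda = 0.0006

0.0006


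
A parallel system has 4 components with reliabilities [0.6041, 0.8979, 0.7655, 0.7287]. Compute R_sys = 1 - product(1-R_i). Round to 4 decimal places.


Components: [0.6041, 0.8979, 0.7655, 0.7287]
(1 - 0.6041) = 0.3959, running product = 0.3959
(1 - 0.8979) = 0.1021, running product = 0.0404
(1 - 0.7655) = 0.2345, running product = 0.0095
(1 - 0.7287) = 0.2713, running product = 0.0026
Product of (1-R_i) = 0.0026
R_sys = 1 - 0.0026 = 0.9974

0.9974


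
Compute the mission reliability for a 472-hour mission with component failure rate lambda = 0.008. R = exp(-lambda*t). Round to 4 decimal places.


lambda = 0.008
mission_time = 472
lambda * t = 0.008 * 472 = 3.776
R = exp(-3.776)
R = 0.0229

0.0229


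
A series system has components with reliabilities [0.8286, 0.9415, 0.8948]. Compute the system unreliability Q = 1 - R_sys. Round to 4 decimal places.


Components: [0.8286, 0.9415, 0.8948]
After component 1: product = 0.8286
After component 2: product = 0.7801
After component 3: product = 0.6981
R_sys = 0.6981
Q = 1 - 0.6981 = 0.3019

0.3019


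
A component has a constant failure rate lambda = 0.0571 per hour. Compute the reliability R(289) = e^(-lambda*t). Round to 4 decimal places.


lambda = 0.0571
t = 289
lambda * t = 16.5019
R(t) = e^(-16.5019)
R(t) = 0.0

0.0


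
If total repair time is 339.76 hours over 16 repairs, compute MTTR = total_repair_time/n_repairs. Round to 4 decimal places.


total_repair_time = 339.76
n_repairs = 16
MTTR = 339.76 / 16
MTTR = 21.235

21.235
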